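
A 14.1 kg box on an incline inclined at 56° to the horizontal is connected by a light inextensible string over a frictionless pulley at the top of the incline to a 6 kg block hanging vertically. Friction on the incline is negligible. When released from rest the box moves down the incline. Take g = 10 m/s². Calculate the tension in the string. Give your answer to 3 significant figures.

77.0 N

For the box on the incline: the weight component along the slope is m₁g sin 56° = 14.1 × 10 × 0.8290 = 116.889 N and the normal force is N = m₁g cos 56° = 78.846 N.
Newton's second law for the box (down-slope positive): 116.889 − T = 14.1 a. For the hanging block (upward positive): T − 6 × 10 = 6 a.
Adding the two equations eliminates T: 56.889 = 20.1 a, so a = 2.8303 m/s².
Then from the hanging block's equation, T = 6 × (10 + 2.8303) = 76.982 N.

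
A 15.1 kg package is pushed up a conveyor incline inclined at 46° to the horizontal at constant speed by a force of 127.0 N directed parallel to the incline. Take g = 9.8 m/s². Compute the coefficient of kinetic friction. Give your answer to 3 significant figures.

0.200

At constant speed ΣF = 0 along the incline. The applied 127.0 N acts up the slope; the weight component mg sin 46° = 106.448 N and kinetic friction μN both act down the slope.
So 127.0 = 106.448 + μ × 102.796, giving μ = (127.0 − 106.448) / 102.796 = 0.1999.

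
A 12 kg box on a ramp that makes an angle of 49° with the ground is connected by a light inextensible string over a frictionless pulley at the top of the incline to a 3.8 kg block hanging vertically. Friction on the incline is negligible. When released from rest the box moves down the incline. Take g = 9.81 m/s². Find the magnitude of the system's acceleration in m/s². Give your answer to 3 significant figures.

For the box on the incline: the weight component along the slope is m₁g sin 49° = 12 × 9.81 × 0.7547 = 88.843 N and the normal force is N = m₁g cos 49° = 77.231 N.
Newton's second law for the box (down-slope positive): 88.843 − T = 12 a. For the hanging block (upward positive): T − 3.8 × 9.81 = 3.8 a.
Adding the two equations eliminates T: 51.565 = 15.8 a, so a = 3.2636 m/s².

3.26 m/s²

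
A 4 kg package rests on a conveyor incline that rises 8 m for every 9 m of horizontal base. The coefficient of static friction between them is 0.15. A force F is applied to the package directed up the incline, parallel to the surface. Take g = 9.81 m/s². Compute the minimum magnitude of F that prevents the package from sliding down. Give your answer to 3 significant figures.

The normal force is N = mg cos 41.63° = 29.328 N. With F at its minimum the package is on the verge of sliding down, so static friction is at its maximum μ_s N = 0.15 × 29.328 = 4.399 N and acts up the slope.
Equilibrium along the incline: F + μ_s N = mg sin 41.63°, so F = 26.070 − 4.399 = 21.671 N.

21.7 N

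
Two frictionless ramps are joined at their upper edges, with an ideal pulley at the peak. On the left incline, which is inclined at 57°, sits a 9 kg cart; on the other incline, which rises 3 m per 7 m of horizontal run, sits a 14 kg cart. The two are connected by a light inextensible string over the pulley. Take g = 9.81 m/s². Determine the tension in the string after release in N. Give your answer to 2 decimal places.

Resolve each weight along its own incline: the 9 kg mass has component 9 × 9.81 × sin 57° = 74.046 N down its slope, and the 14 kg mass has 14 × 9.81 × sin 23.20° = 54.101 N down its slope.
The 9 kg side's 74.046 N exceeds the other side's 54.101 N, so that mass slides down and the 14 kg mass slides up. Taking that direction as positive, Newton's second law for the whole system gives 74.046 − 54.101 = (9 + 14) a, so a = 19.945 / 23 = 0.8672 m/s².
For the 14 kg mass (up-slope positive): T − 54.101 = 14 × 0.8672, so T = 66.242 N.

66.24 N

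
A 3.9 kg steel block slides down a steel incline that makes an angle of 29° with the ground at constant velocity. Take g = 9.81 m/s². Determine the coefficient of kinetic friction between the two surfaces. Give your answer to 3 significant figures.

0.554

At constant velocity the net force along the incline is zero: mg sin 29° = μ mg cos 29°.
So μ = tan 29° = 0.4848 / 0.8746 = 0.5543.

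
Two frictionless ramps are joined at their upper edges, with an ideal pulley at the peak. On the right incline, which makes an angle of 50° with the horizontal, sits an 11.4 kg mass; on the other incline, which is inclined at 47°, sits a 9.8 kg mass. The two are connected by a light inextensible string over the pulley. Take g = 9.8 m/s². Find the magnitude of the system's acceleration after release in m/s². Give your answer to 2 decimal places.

0.72 m/s²

Resolve each weight along its own incline: the 11.4 kg mass has component 11.4 × 9.8 × sin 50° = 85.582 N down its slope, and the 9.8 kg mass has 9.8 × 9.8 × sin 47° = 70.239 N down its slope.
The 11.4 kg side's 85.582 N exceeds the other side's 70.239 N, so that mass slides down and the 9.8 kg mass slides up. Taking that direction as positive, Newton's second law for the whole system gives 85.582 − 70.239 = (11.4 + 9.8) a, so a = 15.343 / 21.2 = 0.7237 m/s².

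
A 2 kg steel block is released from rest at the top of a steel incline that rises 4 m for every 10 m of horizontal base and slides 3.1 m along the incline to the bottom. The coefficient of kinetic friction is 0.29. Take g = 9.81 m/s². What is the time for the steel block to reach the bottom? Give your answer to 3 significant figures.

The weight component along the incline is mg sin 21.80° = 7.287 N and the normal force is N = mg cos 21.80° = 18.217 N.
Friction up the slope is f = μN = 0.29 × 18.217 = 5.283 N, so the net downslope force is 7.287 − 5.283 = 2.004 N and a = 2.004 / 2 = 1.0020 m/s².
Starting from rest, L = ½at², so t = √(2L/a) = √(2 × 3.1 / 1.0020) = 2.4875 s.

2.49 s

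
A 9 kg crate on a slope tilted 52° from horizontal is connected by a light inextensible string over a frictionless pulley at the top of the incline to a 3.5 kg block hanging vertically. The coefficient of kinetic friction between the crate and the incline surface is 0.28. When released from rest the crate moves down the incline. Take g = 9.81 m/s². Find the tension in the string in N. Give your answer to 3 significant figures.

For the crate on the incline: the weight component along the slope is m₁g sin 52° = 9 × 9.81 × 0.7880 = 69.573 N and the normal force is N = m₁g cos 52° = 54.357 N.
Kinetic friction opposes the crate's motion down the incline: f = μN = 0.28 × 54.357 = 15.220 N acting up the slope.
Newton's second law for the crate (down-slope positive): 69.573 − 15.220 − T = 9 a. For the hanging block (upward positive): T − 3.5 × 9.81 = 3.5 a.
Adding the two equations eliminates T: 20.018 = 12.5 a, so a = 1.6014 m/s².
Then from the hanging block's equation, T = 3.5 × (9.81 + 1.6014) = 39.940 N.

39.9 N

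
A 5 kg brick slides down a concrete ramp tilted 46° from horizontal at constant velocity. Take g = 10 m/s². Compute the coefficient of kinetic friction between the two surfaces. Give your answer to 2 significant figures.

At constant velocity the net force along the incline is zero: mg sin 46° = μ mg cos 46°.
So μ = tan 46° = 0.7193 / 0.6947 = 1.0354.

1.0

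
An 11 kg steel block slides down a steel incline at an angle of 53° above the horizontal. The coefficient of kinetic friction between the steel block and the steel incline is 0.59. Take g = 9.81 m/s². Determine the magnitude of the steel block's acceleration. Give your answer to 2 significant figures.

4.4 m/s²

Resolving the weight along the incline: the component pulling the steel block down the slope is mg sin 53° = 11 × 9.81 × 0.7986 = 86.177 N, and the normal force is N = mg cos 53° = 11 × 9.81 × 0.6018 = 64.940 N.
Kinetic friction acts up the slope with magnitude f = μN = 0.59 × 64.940 = 38.315 N.
Net force along the incline is 86.177 − 38.315 = 47.862 N, so a = 47.862 / 11 = 4.3511 m/s².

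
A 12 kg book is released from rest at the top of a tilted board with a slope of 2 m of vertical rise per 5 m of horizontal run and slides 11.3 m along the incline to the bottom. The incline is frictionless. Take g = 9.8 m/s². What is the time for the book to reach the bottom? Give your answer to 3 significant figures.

2.49 s

The weight component along the incline is mg sin 21.80° = 43.676 N and the normal force is N = mg cos 21.80° = 109.189 N.
With no friction, a = g sin 21.80° = 3.6396 m/s².
Starting from rest, L = ½at², so t = √(2L/a) = √(2 × 11.3 / 3.6396) = 2.4919 s.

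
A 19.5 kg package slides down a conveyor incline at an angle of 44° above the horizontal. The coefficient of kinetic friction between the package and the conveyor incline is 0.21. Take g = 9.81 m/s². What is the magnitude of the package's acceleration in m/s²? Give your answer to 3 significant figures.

5.33 m/s²

Resolving the weight along the incline: the component pulling the package down the slope is mg sin 44° = 19.5 × 9.81 × 0.6947 = 132.893 N, and the normal force is N = mg cos 44° = 19.5 × 9.81 × 0.7193 = 137.598 N.
Kinetic friction acts up the slope with magnitude f = μN = 0.21 × 137.598 = 28.896 N.
Net force along the incline is 132.893 − 28.896 = 103.997 N, so a = 103.997 / 19.5 = 5.3332 m/s².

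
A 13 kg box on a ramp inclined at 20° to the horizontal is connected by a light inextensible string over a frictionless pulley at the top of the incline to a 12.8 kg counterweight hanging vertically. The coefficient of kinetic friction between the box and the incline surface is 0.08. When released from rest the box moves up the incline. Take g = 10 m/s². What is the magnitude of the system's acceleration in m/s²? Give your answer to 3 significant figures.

For the box on the incline: the weight component along the slope is m₁g sin 20° = 13 × 10 × 0.3420 = 44.460 N and the normal force is N = m₁g cos 20° = 122.160 N.
Kinetic friction opposes the box's motion up the incline: f = μN = 0.08 × 122.160 = 9.773 N acting down the slope.
Newton's second law for the box (up-slope positive): T − 44.460 − 9.773 = 13 a. For the hanging counterweight (downward positive): 12.8 × 10 − T = 12.8 a.
Adding the two equations eliminates T: 73.767 = 25.8 a, so a = 2.8592 m/s².

2.86 m/s²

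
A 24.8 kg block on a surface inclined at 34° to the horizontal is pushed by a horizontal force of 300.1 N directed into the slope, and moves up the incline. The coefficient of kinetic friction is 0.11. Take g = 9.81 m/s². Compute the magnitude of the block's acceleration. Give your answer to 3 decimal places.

2.907 m/s²

The horizontal push has components F cos 34° = 300.1 × 0.8290 = 248.783 N up the incline and F sin 34° = 300.1 × 0.5592 = 167.816 N pressing into the surface.
The normal force is therefore N = mg cos 34° + F sin 34° = 201.686 + 167.816 = 369.502 N, and kinetic friction down the slope is μN = 0.11 × 369.502 = 40.645 N.
Along the incline: F cos 34° − mg sin 34° − μN = ma, so 248.783 − 136.047 − 40.645 = 24.8 a, giving a = 2.9069 m/s².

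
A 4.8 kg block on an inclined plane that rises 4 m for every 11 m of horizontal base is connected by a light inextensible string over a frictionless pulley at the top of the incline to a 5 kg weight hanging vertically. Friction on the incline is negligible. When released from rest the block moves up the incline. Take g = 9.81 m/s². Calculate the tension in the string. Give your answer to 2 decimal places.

For the block on the incline: the weight component along the slope is m₁g sin 19.98° = 4.8 × 9.81 × 0.3417 = 16.090 N and the normal force is N = m₁g cos 19.98° = 44.253 N.
Newton's second law for the block (up-slope positive): T − 16.090 = 4.8 a. For the hanging weight (downward positive): 5 × 9.81 − T = 5 a.
Adding the two equations eliminates T: 32.960 = 9.8 a, so a = 3.3633 m/s².
Then from the hanging weight's equation, T = 5 × (9.81 − 3.3633) = 32.233 N.

32.23 N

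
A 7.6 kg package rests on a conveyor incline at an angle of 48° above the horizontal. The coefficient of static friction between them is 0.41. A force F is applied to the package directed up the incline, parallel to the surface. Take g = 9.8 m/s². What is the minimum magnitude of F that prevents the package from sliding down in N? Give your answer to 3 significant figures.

The normal force is N = mg cos 48° = 49.837 N. With F at its minimum the package is on the verge of sliding down, so static friction is at its maximum μ_s N = 0.41 × 49.837 = 20.433 N and acts up the slope.
Equilibrium along the incline: F + μ_s N = mg sin 48°, so F = 55.349 − 20.433 = 34.916 N.

34.9 N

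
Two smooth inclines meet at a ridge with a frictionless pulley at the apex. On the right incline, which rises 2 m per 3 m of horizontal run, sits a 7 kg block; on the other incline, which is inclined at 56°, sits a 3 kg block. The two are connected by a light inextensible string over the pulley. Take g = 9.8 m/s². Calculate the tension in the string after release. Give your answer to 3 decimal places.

28.477 N

Resolve each weight along its own incline: the 7 kg mass has component 7 × 9.8 × sin 33.69° = 38.052 N down its slope, and the 3 kg mass has 3 × 9.8 × sin 56° = 24.374 N down its slope.
The 7 kg side's 38.052 N exceeds the other side's 24.374 N, so that mass slides down and the 3 kg mass slides up. Taking that direction as positive, Newton's second law for the whole system gives 38.052 − 24.374 = (7 + 3) a, so a = 13.678 / 10 = 1.3678 m/s².
For the 3 kg mass (up-slope positive): T − 24.374 = 3 × 1.3678, so T = 28.477 N.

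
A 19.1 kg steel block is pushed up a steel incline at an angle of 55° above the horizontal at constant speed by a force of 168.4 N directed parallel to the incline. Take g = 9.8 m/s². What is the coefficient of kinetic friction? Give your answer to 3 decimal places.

At constant speed ΣF = 0 along the incline. The applied 168.4 N acts up the slope; the weight component mg sin 55° = 153.329 N and kinetic friction μN both act down the slope.
So 168.4 = 153.329 + μ × 107.362, giving μ = (168.4 − 153.329) / 107.362 = 0.1404.

0.140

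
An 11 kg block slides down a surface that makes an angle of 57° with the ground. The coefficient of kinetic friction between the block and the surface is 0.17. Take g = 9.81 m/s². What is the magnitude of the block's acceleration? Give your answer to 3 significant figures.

Resolving the weight along the incline: the component pulling the block down the slope is mg sin 57° = 11 × 9.81 × 0.8387 = 90.504 N, and the normal force is N = mg cos 57° = 11 × 9.81 × 0.5446 = 58.768 N.
Kinetic friction acts up the slope with magnitude f = μN = 0.17 × 58.768 = 9.991 N.
Net force along the incline is 90.504 − 9.991 = 80.513 N, so a = 80.513 / 11 = 7.3194 m/s².

7.32 m/s²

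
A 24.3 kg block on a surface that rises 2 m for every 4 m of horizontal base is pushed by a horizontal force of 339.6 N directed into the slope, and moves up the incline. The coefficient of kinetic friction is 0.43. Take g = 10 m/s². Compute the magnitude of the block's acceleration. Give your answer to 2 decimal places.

The horizontal push has components F cos 26.57° = 339.6 × 0.8944 = 303.738 N up the incline and F sin 26.57° = 339.6 × 0.4472 = 151.869 N pressing into the surface.
The normal force is therefore N = mg cos 26.57° + F sin 26.57° = 217.339 + 151.869 = 369.208 N, and kinetic friction down the slope is μN = 0.43 × 369.208 = 158.759 N.
Along the incline: F cos 26.57° − mg sin 26.57° − μN = ma, so 303.738 − 108.670 − 158.759 = 24.3 a, giving a = 1.4942 m/s².

1.49 m/s²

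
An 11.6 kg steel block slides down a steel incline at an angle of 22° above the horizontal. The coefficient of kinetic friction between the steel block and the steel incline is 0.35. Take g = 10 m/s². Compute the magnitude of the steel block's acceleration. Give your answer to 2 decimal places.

0.50 m/s²

Resolving the weight along the incline: the component pulling the steel block down the slope is mg sin 22° = 11.6 × 10 × 0.3746 = 43.454 N, and the normal force is N = mg cos 22° = 11.6 × 10 × 0.9272 = 107.555 N.
Kinetic friction acts up the slope with magnitude f = μN = 0.35 × 107.555 = 37.644 N.
Net force along the incline is 43.454 − 37.644 = 5.810 N, so a = 5.810 / 11.6 = 0.5009 m/s².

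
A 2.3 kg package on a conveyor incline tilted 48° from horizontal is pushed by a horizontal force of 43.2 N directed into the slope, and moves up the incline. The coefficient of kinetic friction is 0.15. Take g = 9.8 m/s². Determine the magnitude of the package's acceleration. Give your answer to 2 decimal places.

The horizontal push has components F cos 48° = 43.2 × 0.6691 = 28.905 N up the incline and F sin 48° = 43.2 × 0.7431 = 32.102 N pressing into the surface.
The normal force is therefore N = mg cos 48° + F sin 48° = 15.082 + 32.102 = 47.184 N, and kinetic friction down the slope is μN = 0.15 × 47.184 = 7.078 N.
Along the incline: F cos 48° − mg sin 48° − μN = ma, so 28.905 − 16.749 − 7.078 = 2.3 a, giving a = 2.2078 m/s².

2.21 m/s²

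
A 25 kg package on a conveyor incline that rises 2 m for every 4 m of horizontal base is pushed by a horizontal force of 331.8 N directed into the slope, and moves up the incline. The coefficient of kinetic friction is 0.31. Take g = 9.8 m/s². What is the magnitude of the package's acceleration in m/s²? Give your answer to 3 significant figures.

The horizontal push has components F cos 26.57° = 331.8 × 0.8944 = 296.762 N up the incline and F sin 26.57° = 331.8 × 0.4472 = 148.381 N pressing into the surface.
The normal force is therefore N = mg cos 26.57° + F sin 26.57° = 219.128 + 148.381 = 367.509 N, and kinetic friction down the slope is μN = 0.31 × 367.509 = 113.928 N.
Along the incline: F cos 26.57° − mg sin 26.57° − μN = ma, so 296.762 − 109.564 − 113.928 = 25 a, giving a = 2.9308 m/s².

2.93 m/s²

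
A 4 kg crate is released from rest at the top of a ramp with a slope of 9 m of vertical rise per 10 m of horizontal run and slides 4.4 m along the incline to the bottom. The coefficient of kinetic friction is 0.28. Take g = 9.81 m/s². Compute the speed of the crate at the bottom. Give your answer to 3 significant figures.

The weight component along the incline is mg sin 41.99° = 26.250 N and the normal force is N = mg cos 41.99° = 29.167 N.
Friction up the slope is f = μN = 0.28 × 29.167 = 8.167 N, so the net downslope force is 26.250 − 8.167 = 18.083 N and a = 18.083 / 4 = 4.5207 m/s².
Starting from rest over a distance of 4.4 m, v² = 2aL = 2 × 4.5207 × 4.4 = 39.7822, so v = 6.3073 m/s.

6.31 m/s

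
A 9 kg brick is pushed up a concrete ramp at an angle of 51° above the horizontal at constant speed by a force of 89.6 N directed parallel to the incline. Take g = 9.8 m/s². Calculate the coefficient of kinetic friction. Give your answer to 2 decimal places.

0.38

At constant speed ΣF = 0 along the incline. The applied 89.6 N acts up the slope; the weight component mg sin 51° = 68.544 N and kinetic friction μN both act down the slope.
So 89.6 = 68.544 + μ × 55.506, giving μ = (89.6 − 68.544) / 55.506 = 0.3793.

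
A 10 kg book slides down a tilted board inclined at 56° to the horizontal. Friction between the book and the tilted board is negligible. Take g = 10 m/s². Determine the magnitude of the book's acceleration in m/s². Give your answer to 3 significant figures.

8.29 m/s²

Resolving the weight along the incline: the component pulling the book down the slope is mg sin 56° = 10 × 10 × 0.8290 = 82.900 N, and the normal force is N = mg cos 56° = 10 × 10 × 0.5592 = 55.920 N.
With no friction the net force along the incline is 82.900 N, so a = g sin 56° = 82.900 / 10 = 8.2900 m/s².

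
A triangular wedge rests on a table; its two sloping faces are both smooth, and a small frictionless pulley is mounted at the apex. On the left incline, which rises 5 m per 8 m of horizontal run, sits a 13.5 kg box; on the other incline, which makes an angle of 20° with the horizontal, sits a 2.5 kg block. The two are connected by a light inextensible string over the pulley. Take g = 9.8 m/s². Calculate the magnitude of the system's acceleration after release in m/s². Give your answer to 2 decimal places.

3.86 m/s²

Resolve each weight along its own incline: the 13.5 kg mass has component 13.5 × 9.8 × sin 32.01° = 70.119 N down its slope, and the 2.5 kg mass has 2.5 × 9.8 × sin 20° = 8.379 N down its slope.
The 13.5 kg side's 70.119 N exceeds the other side's 8.379 N, so that mass slides down and the 2.5 kg mass slides up. Taking that direction as positive, Newton's second law for the whole system gives 70.119 − 8.379 = (13.5 + 2.5) a, so a = 61.740 / 16 = 3.8588 m/s².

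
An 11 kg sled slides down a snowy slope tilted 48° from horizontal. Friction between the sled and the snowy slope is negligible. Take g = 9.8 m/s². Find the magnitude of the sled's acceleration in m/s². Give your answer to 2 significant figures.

7.3 m/s²

Resolving the weight along the incline: the component pulling the sled down the slope is mg sin 48° = 11 × 9.8 × 0.7431 = 80.106 N, and the normal force is N = mg cos 48° = 11 × 9.8 × 0.6691 = 72.129 N.
With no friction the net force along the incline is 80.106 N, so a = g sin 48° = 80.106 / 11 = 7.2824 m/s².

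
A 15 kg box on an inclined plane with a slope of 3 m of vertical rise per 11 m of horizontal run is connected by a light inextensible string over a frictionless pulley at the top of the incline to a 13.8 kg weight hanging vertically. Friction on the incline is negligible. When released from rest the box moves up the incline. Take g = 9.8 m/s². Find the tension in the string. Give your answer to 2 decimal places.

88.97 N

For the box on the incline: the weight component along the slope is m₁g sin 15.26° = 15 × 9.8 × 0.2631 = 38.676 N and the normal force is N = m₁g cos 15.26° = 141.820 N.
Newton's second law for the box (up-slope positive): T − 38.676 = 15 a. For the hanging weight (downward positive): 13.8 × 9.8 − T = 13.8 a.
Adding the two equations eliminates T: 96.564 = 28.8 a, so a = 3.3529 m/s².
Then from the hanging weight's equation, T = 13.8 × (9.8 − 3.3529) = 88.970 N.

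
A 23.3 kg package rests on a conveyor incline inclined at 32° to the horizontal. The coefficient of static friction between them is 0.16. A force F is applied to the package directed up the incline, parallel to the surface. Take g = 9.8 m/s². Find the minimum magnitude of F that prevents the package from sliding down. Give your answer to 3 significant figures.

The normal force is N = mg cos 32° = 193.643 N. With F at its minimum the package is on the verge of sliding down, so static friction is at its maximum μ_s N = 0.16 × 193.643 = 30.983 N and acts up the slope.
Equilibrium along the incline: F + μ_s N = mg sin 32°, so F = 121.002 − 30.983 = 90.019 N.

90.0 N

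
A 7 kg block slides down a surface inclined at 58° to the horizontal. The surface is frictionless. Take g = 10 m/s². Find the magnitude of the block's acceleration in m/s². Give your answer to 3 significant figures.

8.48 m/s²

Resolving the weight along the incline: the component pulling the block down the slope is mg sin 58° = 7 × 10 × 0.8480 = 59.360 N, and the normal force is N = mg cos 58° = 7 × 10 × 0.5299 = 37.093 N.
With no friction the net force along the incline is 59.360 N, so a = g sin 58° = 59.360 / 7 = 8.4800 m/s².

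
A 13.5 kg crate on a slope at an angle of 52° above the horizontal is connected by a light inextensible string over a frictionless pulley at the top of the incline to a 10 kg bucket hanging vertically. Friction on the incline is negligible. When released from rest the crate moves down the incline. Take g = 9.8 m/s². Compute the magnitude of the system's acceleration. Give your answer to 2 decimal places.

For the crate on the incline: the weight component along the slope is m₁g sin 52° = 13.5 × 9.8 × 0.7880 = 104.252 N and the normal force is N = m₁g cos 52° = 81.452 N.
Newton's second law for the crate (down-slope positive): 104.252 − T = 13.5 a. For the hanging bucket (upward positive): T − 10 × 9.8 = 10 a.
Adding the two equations eliminates T: 6.252 = 23.5 a, so a = 0.2660 m/s².

0.27 m/s²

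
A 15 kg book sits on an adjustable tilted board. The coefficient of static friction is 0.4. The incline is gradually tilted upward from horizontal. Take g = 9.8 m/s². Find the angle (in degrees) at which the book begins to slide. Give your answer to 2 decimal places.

At the threshold of sliding, static friction is at its maximum μ_s N and exactly balances the weight component along the incline: mg sin θ = μ_s mg cos θ.
Hence tan θ = μ_s = 0.4, so θ = arctan(0.4) = 21.8014°.

21.80°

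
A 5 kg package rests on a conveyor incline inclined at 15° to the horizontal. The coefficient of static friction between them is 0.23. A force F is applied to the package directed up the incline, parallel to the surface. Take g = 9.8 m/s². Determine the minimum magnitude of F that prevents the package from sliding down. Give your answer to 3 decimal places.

The normal force is N = mg cos 15° = 47.330 N. With F at its minimum the package is on the verge of sliding down, so static friction is at its maximum μ_s N = 0.23 × 47.330 = 10.886 N and acts up the slope.
Equilibrium along the incline: F + μ_s N = mg sin 15°, so F = 12.682 − 10.886 = 1.796 N.

1.796 N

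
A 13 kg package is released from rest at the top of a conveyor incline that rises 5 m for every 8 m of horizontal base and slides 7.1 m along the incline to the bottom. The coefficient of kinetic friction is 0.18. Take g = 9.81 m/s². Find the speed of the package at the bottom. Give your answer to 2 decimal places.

7.25 m/s

The weight component along the incline is mg sin 32.01° = 67.591 N and the normal force is N = mg cos 32.01° = 108.145 N.
Friction up the slope is f = μN = 0.18 × 108.145 = 19.466 N, so the net downslope force is 67.591 − 19.466 = 48.125 N and a = 48.125 / 13 = 3.7019 m/s².
Starting from rest over a distance of 7.1 m, v² = 2aL = 2 × 3.7019 × 7.1 = 52.5670, so v = 7.2503 m/s.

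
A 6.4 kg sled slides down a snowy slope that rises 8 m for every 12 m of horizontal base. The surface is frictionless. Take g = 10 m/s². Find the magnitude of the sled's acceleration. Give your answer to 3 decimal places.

5.547 m/s²

Resolving the weight along the incline: the component pulling the sled down the slope is mg sin 33.69° = 6.4 × 10 × 0.5547 = 35.501 N, and the normal force is N = mg cos 33.69° = 6.4 × 10 × 0.8321 = 53.254 N.
With no friction the net force along the incline is 35.501 N, so a = g sin 33.69° = 35.501 / 6.4 = 5.5470 m/s².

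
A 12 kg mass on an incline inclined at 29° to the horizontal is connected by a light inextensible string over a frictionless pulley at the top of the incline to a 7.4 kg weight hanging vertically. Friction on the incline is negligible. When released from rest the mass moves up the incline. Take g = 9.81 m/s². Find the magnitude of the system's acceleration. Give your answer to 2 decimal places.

0.80 m/s²

For the mass on the incline: the weight component along the slope is m₁g sin 29° = 12 × 9.81 × 0.4848 = 57.071 N and the normal force is N = m₁g cos 29° = 102.960 N.
Newton's second law for the mass (up-slope positive): T − 57.071 = 12 a. For the hanging weight (downward positive): 7.4 × 9.81 − T = 7.4 a.
Adding the two equations eliminates T: 15.523 = 19.4 a, so a = 0.8002 m/s².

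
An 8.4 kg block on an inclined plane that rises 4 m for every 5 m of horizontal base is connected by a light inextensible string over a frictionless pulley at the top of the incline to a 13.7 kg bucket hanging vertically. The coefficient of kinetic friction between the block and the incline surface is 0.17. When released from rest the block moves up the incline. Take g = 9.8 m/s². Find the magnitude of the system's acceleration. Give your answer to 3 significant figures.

3.25 m/s²

For the block on the incline: the weight component along the slope is m₁g sin 38.66° = 8.4 × 9.8 × 0.6247 = 51.425 N and the normal force is N = m₁g cos 38.66° = 64.281 N.
Kinetic friction opposes the block's motion up the incline: f = μN = 0.17 × 64.281 = 10.928 N acting down the slope.
Newton's second law for the block (up-slope positive): T − 51.425 − 10.928 = 8.4 a. For the hanging bucket (downward positive): 13.7 × 9.8 − T = 13.7 a.
Adding the two equations eliminates T: 71.907 = 22.1 a, so a = 3.2537 m/s².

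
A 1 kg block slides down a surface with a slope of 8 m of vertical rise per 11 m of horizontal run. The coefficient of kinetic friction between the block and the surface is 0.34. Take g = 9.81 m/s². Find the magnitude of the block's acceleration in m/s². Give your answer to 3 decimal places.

3.073 m/s²

Resolving the weight along the incline: the component pulling the block down the slope is mg sin 36.03° = 1 × 9.81 × 0.5882 = 5.770 N, and the normal force is N = mg cos 36.03° = 1 × 9.81 × 0.8087 = 7.933 N.
Kinetic friction acts up the slope with magnitude f = μN = 0.34 × 7.933 = 2.697 N.
Net force along the incline is 5.770 − 2.697 = 3.073 N, so a = 3.073 / 1 = 3.0730 m/s².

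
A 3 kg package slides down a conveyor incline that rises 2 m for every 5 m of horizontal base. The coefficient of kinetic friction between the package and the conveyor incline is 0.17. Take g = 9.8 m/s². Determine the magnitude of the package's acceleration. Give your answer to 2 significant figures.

2.1 m/s²

Resolving the weight along the incline: the component pulling the package down the slope is mg sin 21.80° = 3 × 9.8 × 0.3714 = 10.919 N, and the normal force is N = mg cos 21.80° = 3 × 9.8 × 0.9285 = 27.298 N.
Kinetic friction acts up the slope with magnitude f = μN = 0.17 × 27.298 = 4.641 N.
Net force along the incline is 10.919 − 4.641 = 6.278 N, so a = 6.278 / 3 = 2.0927 m/s².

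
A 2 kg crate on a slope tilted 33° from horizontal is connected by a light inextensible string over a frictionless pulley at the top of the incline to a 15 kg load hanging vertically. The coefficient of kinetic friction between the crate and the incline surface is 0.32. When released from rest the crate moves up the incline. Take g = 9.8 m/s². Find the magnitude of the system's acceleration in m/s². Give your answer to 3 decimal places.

For the crate on the incline: the weight component along the slope is m₁g sin 33° = 2 × 9.8 × 0.5446 = 10.674 N and the normal force is N = m₁g cos 33° = 16.438 N.
Kinetic friction opposes the crate's motion up the incline: f = μN = 0.32 × 16.438 = 5.260 N acting down the slope.
Newton's second law for the crate (up-slope positive): T − 10.674 − 5.260 = 2 a. For the hanging load (downward positive): 15 × 9.8 − T = 15 a.
Adding the two equations eliminates T: 131.066 = 17 a, so a = 7.7098 m/s².

7.710 m/s²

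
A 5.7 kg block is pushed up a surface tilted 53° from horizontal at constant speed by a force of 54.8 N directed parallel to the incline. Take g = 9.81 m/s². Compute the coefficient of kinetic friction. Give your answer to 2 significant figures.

0.30

At constant speed ΣF = 0 along the incline. The applied 54.8 N acts up the slope; the weight component mg sin 53° = 44.657 N and kinetic friction μN both act down the slope.
So 54.8 = 44.657 + μ × 33.652, giving μ = (54.8 − 44.657) / 33.652 = 0.3014.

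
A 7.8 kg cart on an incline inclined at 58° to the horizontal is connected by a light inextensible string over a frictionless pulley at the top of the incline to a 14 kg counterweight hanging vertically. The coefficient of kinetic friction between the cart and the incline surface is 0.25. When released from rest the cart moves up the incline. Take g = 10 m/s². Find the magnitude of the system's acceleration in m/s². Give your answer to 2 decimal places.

2.91 m/s²

For the cart on the incline: the weight component along the slope is m₁g sin 58° = 7.8 × 10 × 0.8480 = 66.144 N and the normal force is N = m₁g cos 58° = 41.334 N.
Kinetic friction opposes the cart's motion up the incline: f = μN = 0.25 × 41.334 = 10.334 N acting down the slope.
Newton's second law for the cart (up-slope positive): T − 66.144 − 10.334 = 7.8 a. For the hanging counterweight (downward positive): 14 × 10 − T = 14 a.
Adding the two equations eliminates T: 63.522 = 21.8 a, so a = 2.9139 m/s².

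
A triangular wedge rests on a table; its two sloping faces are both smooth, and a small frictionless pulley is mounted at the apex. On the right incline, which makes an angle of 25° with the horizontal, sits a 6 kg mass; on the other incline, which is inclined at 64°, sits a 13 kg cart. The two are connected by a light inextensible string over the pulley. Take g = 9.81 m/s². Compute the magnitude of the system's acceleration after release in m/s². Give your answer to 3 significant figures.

4.72 m/s²

Resolve each weight along its own incline: the 6 kg mass has component 6 × 9.81 × sin 25° = 24.875 N down its slope, and the 13 kg mass has 13 × 9.81 × sin 64° = 114.623 N down its slope.
The 13 kg side's 114.623 N exceeds the other side's 24.875 N, so that mass slides down and the 6 kg mass slides up. Taking that direction as positive, Newton's second law for the whole system gives 114.623 − 24.875 = (6 + 13) a, so a = 89.748 / 19 = 4.7236 m/s².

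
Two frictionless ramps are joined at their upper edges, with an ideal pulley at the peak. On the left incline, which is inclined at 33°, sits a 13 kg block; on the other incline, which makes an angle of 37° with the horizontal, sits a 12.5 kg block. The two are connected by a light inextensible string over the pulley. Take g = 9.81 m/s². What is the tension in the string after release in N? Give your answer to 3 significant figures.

71.7 N

Resolve each weight along its own incline: the 13 kg mass has component 13 × 9.81 × sin 33° = 69.458 N down its slope, and the 12.5 kg mass has 12.5 × 9.81 × sin 37° = 73.798 N down its slope.
The 12.5 kg side's 73.798 N exceeds the other side's 69.458 N, so that mass slides down and the 13 kg mass slides up. Taking that direction as positive, Newton's second law for the whole system gives 73.798 − 69.458 = (13 + 12.5) a, so a = 4.340 / 25.5 = 0.1702 m/s².
For the 13 kg mass (up-slope positive): T − 69.458 = 13 × 0.1702, so T = 71.671 N.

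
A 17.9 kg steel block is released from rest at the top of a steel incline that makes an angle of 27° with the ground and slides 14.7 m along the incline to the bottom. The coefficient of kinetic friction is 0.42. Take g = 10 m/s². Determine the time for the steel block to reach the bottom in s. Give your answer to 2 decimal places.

6.07 s

The weight component along the incline is mg sin 27° = 81.264 N and the normal force is N = mg cos 27° = 159.490 N.
Friction up the slope is f = μN = 0.42 × 159.490 = 66.986 N, so the net downslope force is 81.264 − 66.986 = 14.278 N and a = 14.278 / 17.9 = 0.7977 m/s².
Starting from rest, L = ½at², so t = √(2L/a) = √(2 × 14.7 / 0.7977) = 6.0709 s.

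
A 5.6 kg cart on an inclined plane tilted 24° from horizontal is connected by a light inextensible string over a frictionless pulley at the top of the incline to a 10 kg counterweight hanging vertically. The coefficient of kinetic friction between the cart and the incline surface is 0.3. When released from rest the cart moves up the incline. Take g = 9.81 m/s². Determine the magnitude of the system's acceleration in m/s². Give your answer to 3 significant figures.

3.89 m/s²

For the cart on the incline: the weight component along the slope is m₁g sin 24° = 5.6 × 9.81 × 0.4067 = 22.342 N and the normal force is N = m₁g cos 24° = 50.187 N.
Kinetic friction opposes the cart's motion up the incline: f = μN = 0.3 × 50.187 = 15.056 N acting down the slope.
Newton's second law for the cart (up-slope positive): T − 22.342 − 15.056 = 5.6 a. For the hanging counterweight (downward positive): 10 × 9.81 − T = 10 a.
Adding the two equations eliminates T: 60.702 = 15.6 a, so a = 3.8912 m/s².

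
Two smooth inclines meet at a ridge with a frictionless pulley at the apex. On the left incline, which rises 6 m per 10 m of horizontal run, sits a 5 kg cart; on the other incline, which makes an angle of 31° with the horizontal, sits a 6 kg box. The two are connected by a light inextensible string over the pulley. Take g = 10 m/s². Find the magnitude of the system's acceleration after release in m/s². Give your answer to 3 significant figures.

Resolve each weight along its own incline: the 5 kg mass has component 5 × 10 × sin 30.96° = 25.725 N down its slope, and the 6 kg mass has 6 × 10 × sin 31° = 30.902 N down its slope.
The 6 kg side's 30.902 N exceeds the other side's 25.725 N, so that mass slides down and the 5 kg mass slides up. Taking that direction as positive, Newton's second law for the whole system gives 30.902 − 25.725 = (5 + 6) a, so a = 5.177 / 11 = 0.4706 m/s².

0.471 m/s²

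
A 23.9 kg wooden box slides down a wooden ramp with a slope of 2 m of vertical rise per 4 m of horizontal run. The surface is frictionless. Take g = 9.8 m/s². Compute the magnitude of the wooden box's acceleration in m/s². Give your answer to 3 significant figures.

Resolving the weight along the incline: the component pulling the wooden box down the slope is mg sin 26.57° = 23.9 × 9.8 × 0.4472 = 104.743 N, and the normal force is N = mg cos 26.57° = 23.9 × 9.8 × 0.8944 = 209.486 N.
With no friction the net force along the incline is 104.743 N, so a = g sin 26.57° = 104.743 / 23.9 = 4.3826 m/s².

4.38 m/s²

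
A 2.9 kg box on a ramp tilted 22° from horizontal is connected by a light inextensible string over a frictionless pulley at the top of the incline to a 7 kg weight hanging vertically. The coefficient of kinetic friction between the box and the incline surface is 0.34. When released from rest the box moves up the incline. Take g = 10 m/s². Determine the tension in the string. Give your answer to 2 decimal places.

For the box on the incline: the weight component along the slope is m₁g sin 22° = 2.9 × 10 × 0.3746 = 10.863 N and the normal force is N = m₁g cos 22° = 26.888 N.
Kinetic friction opposes the box's motion up the incline: f = μN = 0.34 × 26.888 = 9.142 N acting down the slope.
Newton's second law for the box (up-slope positive): T − 10.863 − 9.142 = 2.9 a. For the hanging weight (downward positive): 7 × 10 − T = 7 a.
Adding the two equations eliminates T: 49.995 = 9.9 a, so a = 5.0500 m/s².
Then from the hanging weight's equation, T = 7 × (10 − 5.0500) = 34.650 N.

34.65 N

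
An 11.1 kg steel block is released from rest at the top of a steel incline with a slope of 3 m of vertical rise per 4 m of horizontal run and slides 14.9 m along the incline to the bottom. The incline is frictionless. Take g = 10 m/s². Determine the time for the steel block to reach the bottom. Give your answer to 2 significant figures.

2.2 s

The weight component along the incline is mg sin 36.87° = 66.600 N and the normal force is N = mg cos 36.87° = 88.800 N.
With no friction, a = g sin 36.87° = 6.0000 m/s².
Starting from rest, L = ½at², so t = √(2L/a) = √(2 × 14.9 / 6.0000) = 2.2286 s.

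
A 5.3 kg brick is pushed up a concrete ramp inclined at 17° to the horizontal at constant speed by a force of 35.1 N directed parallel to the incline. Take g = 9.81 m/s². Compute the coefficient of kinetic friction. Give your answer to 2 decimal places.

0.40

At constant speed ΣF = 0 along the incline. The applied 35.1 N acts up the slope; the weight component mg sin 17° = 15.201 N and kinetic friction μN both act down the slope.
So 35.1 = 15.201 + μ × 49.721, giving μ = (35.1 − 15.201) / 49.721 = 0.4002.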